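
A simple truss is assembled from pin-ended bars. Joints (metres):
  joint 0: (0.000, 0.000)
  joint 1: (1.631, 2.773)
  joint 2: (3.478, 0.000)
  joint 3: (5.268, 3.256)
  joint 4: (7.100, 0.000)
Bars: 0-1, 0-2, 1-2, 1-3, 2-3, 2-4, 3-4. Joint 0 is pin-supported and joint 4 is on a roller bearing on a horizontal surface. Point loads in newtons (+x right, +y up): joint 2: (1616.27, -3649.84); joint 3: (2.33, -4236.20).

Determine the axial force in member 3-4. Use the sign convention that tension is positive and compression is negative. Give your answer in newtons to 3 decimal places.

N=5 nodes, M=7 members, R=3 reactions → 2N=10, M+R=10
member 0 (0-1): L=3.2171, (cx,cy)=(0.5070,0.8620)
member 1 (0-2): L=3.4780, (cx,cy)=(1.0000,0.0000)
member 2 (1-2): L=3.3318, (cx,cy)=(0.5544,-0.8323)
member 3 (1-3): L=3.6689, (cx,cy)=(0.9913,0.1316)
member 4 (2-3): L=3.7156, (cx,cy)=(0.4818,0.8763)
member 5 (2-4): L=3.6220, (cx,cy)=(1.0000,0.0000)
member 6 (3-4): L=3.7360, (cx,cy)=(0.4904,-0.8715)
solve A·x = −loads:
  F[0-1] = -3426.9909 N (compression)
  F[0-2] = +3356.0137 N (tension)
  F[1-2] = +3006.0608 N (tension)
  F[1-3] = -3433.7194 N (compression)
  F[2-3] = +1309.9891 N (tension)
  F[2-4] = +2775.0733 N (tension)
  F[3-4] = -5659.2235 N (compression)
  Rx@0 = -1618.6000 N
  Ry@0 = +2953.9229 N
  Ry@4 = +4932.1171 N

-5659.224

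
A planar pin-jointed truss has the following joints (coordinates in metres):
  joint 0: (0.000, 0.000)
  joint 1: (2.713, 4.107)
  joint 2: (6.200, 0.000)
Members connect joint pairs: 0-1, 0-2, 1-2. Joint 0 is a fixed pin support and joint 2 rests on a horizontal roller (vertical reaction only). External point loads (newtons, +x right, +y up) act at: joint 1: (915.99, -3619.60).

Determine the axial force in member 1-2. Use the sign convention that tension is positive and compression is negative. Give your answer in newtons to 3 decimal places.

N=3 nodes, M=3 members, R=3 reactions → 2N=6, M+R=6
member 0 (0-1): L=4.9222, (cx,cy)=(0.5512,0.8344)
member 1 (0-2): L=6.2000, (cx,cy)=(1.0000,0.0000)
member 2 (1-2): L=5.3876, (cx,cy)=(0.6472,-0.7623)
solve A·x = −loads:
  F[0-1] = -1712.5908 N (compression)
  F[0-2] = +1859.9341 N (tension)
  F[1-2] = -2873.7158 N (compression)
  Rx@0 = -915.9900 N
  Ry@0 = +1428.9636 N
  Ry@2 = +2190.6364 N

-2873.716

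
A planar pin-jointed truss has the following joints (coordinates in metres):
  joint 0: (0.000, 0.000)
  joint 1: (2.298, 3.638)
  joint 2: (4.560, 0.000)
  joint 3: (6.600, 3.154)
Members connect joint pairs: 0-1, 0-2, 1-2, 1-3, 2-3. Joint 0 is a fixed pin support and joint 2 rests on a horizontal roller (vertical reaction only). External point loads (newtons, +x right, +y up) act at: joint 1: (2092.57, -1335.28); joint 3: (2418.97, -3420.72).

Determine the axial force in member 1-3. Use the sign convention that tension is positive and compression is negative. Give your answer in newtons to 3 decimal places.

N=4 nodes, M=5 members, R=3 reactions → 2N=8, M+R=8
member 0 (0-1): L=4.3030, (cx,cy)=(0.5340,0.8455)
member 1 (0-2): L=4.5600, (cx,cy)=(1.0000,0.0000)
member 2 (1-2): L=4.2839, (cx,cy)=(0.5280,-0.8492)
member 3 (1-3): L=4.3291, (cx,cy)=(0.9937,-0.1118)
member 4 (2-3): L=3.7562, (cx,cy)=(0.5431,0.8397)
solve A·x = −loads:
  F[0-1] = +4980.2025 N (tension)
  F[0-2] = +1851.8855 N (tension)
  F[1-2] = -7102.3790 N (compression)
  F[1-3] = +4344.5565 N (tension)
  F[2-3] = -3495.4161 N (compression)
  Rx@0 = -4511.5400 N
  Ry@0 = -4210.5409 N
  Ry@2 = +8966.5409 N

4344.556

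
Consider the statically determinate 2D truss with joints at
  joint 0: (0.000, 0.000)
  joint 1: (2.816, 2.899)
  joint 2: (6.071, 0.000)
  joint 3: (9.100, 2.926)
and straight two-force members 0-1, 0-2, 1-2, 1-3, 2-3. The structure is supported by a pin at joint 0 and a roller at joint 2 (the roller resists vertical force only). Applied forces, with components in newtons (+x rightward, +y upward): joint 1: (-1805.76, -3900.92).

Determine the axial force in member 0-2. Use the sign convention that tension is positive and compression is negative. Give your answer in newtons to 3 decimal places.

N=4 nodes, M=5 members, R=3 reactions → 2N=8, M+R=8
member 0 (0-1): L=4.0415, (cx,cy)=(0.6968,0.7173)
member 1 (0-2): L=6.0710, (cx,cy)=(1.0000,0.0000)
member 2 (1-2): L=4.3588, (cx,cy)=(0.7468,-0.6651)
member 3 (1-3): L=6.2841, (cx,cy)=(1.0000,0.0043)
member 4 (2-3): L=4.2115, (cx,cy)=(0.7192,0.6948)
solve A·x = −loads:
  F[0-1] = -4117.9098 N (compression)
  F[0-2] = +1063.4507 N (tension)
  F[1-2] = -1424.0798 N (compression)
  F[1-3] = -0.0000 N (compression)
  F[2-3] = +0.0000 N (tension)
  Rx@0 = +1805.7600 N
  Ry@0 = +2953.7791 N
  Ry@2 = +947.1409 N

1063.451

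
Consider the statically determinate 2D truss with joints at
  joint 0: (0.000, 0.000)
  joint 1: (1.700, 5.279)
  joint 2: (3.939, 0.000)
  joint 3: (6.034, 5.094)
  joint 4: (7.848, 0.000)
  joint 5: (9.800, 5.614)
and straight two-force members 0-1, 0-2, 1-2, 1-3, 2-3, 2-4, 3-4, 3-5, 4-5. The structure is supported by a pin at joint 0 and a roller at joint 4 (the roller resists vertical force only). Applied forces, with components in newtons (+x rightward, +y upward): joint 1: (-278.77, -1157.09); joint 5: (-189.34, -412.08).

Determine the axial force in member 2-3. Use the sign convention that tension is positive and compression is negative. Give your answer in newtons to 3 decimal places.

N=6 nodes, M=9 members, R=3 reactions → 2N=12, M+R=12
member 0 (0-1): L=5.5460, (cx,cy)=(0.3065,0.9519)
member 1 (0-2): L=3.9390, (cx,cy)=(1.0000,0.0000)
member 2 (1-2): L=5.7342, (cx,cy)=(0.3905,-0.9206)
member 3 (1-3): L=4.3379, (cx,cy)=(0.9991,-0.0426)
member 4 (2-3): L=5.5080, (cx,cy)=(0.3804,0.9248)
member 5 (2-4): L=3.9090, (cx,cy)=(1.0000,0.0000)
member 6 (3-4): L=5.4073, (cx,cy)=(0.3355,-0.9421)
member 7 (3-5): L=3.8017, (cx,cy)=(0.9906,0.1368)
member 8 (4-5): L=5.9437, (cx,cy)=(0.3284,0.9445)
solve A·x = −loads:
  F[0-1] = -1183.9014 N (compression)
  F[0-2] = -105.2104 N (compression)
  F[1-2] = -29.4139 N (compression)
  F[1-3] = -72.7107 N (compression)
  F[2-3] = +29.2796 N (tension)
  F[2-4] = -127.8322 N (compression)
  F[3-4] = -39.1277 N (compression)
  F[3-5] = -48.8407 N (compression)
  F[4-5] = -429.2063 N (compression)
  Rx@0 = +468.1100 N
  Ry@0 = +1126.9101 N
  Ry@4 = +442.2599 N

29.280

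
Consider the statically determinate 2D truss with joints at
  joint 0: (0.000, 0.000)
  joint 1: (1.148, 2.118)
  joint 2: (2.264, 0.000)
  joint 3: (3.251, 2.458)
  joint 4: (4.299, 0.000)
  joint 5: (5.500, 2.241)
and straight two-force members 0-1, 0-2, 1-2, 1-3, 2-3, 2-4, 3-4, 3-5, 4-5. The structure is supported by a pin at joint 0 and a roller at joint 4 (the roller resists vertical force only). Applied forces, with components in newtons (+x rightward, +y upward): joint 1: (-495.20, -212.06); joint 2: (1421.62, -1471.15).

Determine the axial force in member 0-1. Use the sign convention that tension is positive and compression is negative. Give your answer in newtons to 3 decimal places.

N=6 nodes, M=9 members, R=3 reactions → 2N=12, M+R=12
member 0 (0-1): L=2.4091, (cx,cy)=(0.4765,0.8792)
member 1 (0-2): L=2.2640, (cx,cy)=(1.0000,0.0000)
member 2 (1-2): L=2.3940, (cx,cy)=(0.4662,-0.8847)
member 3 (1-3): L=2.1303, (cx,cy)=(0.9872,0.1596)
member 4 (2-3): L=2.6488, (cx,cy)=(0.3726,0.9280)
member 5 (2-4): L=2.0350, (cx,cy)=(1.0000,0.0000)
member 6 (3-4): L=2.6721, (cx,cy)=(0.3922,-0.9199)
member 7 (3-5): L=2.2594, (cx,cy)=(0.9954,-0.0960)
member 8 (4-5): L=2.5425, (cx,cy)=(0.4724,0.8814)
solve A·x = −loads:
  F[0-1] = -1246.4097 N (compression)
  F[0-2] = +1520.3639 N (tension)
  F[1-2] = +903.8658 N (tension)
  F[1-3] = -526.8429 N (compression)
  F[2-3] = +723.6131 N (tension)
  F[2-4] = +250.4517 N (tension)
  F[3-4] = -638.5780 N (compression)
  F[3-5] = -0.0000 N (tension)
  F[4-5] = +0.0000 N (tension)
  Rx@0 = -926.4200 N
  Ry@0 = +1095.7955 N
  Ry@4 = +587.4145 N

-1246.410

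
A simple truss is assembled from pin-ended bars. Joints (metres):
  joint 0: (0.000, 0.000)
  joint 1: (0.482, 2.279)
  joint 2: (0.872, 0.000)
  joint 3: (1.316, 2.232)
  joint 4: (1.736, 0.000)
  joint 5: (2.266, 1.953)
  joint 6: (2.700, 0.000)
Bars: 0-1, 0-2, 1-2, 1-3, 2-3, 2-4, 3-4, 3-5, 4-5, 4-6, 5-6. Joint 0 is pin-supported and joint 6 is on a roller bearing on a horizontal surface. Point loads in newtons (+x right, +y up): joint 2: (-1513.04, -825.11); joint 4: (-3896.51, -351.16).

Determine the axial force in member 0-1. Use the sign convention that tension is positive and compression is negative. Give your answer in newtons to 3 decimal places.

-699.138

N=7 nodes, M=11 members, R=3 reactions → 2N=14, M+R=14
member 0 (0-1): L=2.3294, (cx,cy)=(0.2069,0.9784)
member 1 (0-2): L=0.8720, (cx,cy)=(1.0000,0.0000)
member 2 (1-2): L=2.3121, (cx,cy)=(0.1687,-0.9857)
member 3 (1-3): L=0.8353, (cx,cy)=(0.9984,-0.0563)
member 4 (2-3): L=2.2757, (cx,cy)=(0.1951,0.9808)
member 5 (2-4): L=0.8640, (cx,cy)=(1.0000,0.0000)
member 6 (3-4): L=2.2712, (cx,cy)=(0.1849,-0.9828)
member 7 (3-5): L=0.9901, (cx,cy)=(0.9595,-0.2818)
member 8 (4-5): L=2.0236, (cx,cy)=(0.2619,0.9651)
member 9 (4-6): L=0.9640, (cx,cy)=(1.0000,0.0000)
member 10 (5-6): L=2.0006, (cx,cy)=(0.2169,-0.9762)
solve A·x = −loads:
  F[0-1] = -699.1379 N (compression)
  F[0-2] = -5264.8850 N (compression)
  F[1-2] = +709.0595 N (tension)
  F[1-3] = -264.6854 N (compression)
  F[2-3] = +128.6831 N (tension)
  F[2-4] = -3657.3502 N (compression)
  F[3-4] = -76.3272 N (compression)
  F[3-5] = -234.5492 N (compression)
  F[4-5] = +441.5848 N (tension)
  F[4-6] = +109.3917 N (tension)
  F[5-6] = -504.2710 N (compression)
  Rx@0 = +5409.5500 N
  Ry@0 = +684.0072 N
  Ry@6 = +492.2628 N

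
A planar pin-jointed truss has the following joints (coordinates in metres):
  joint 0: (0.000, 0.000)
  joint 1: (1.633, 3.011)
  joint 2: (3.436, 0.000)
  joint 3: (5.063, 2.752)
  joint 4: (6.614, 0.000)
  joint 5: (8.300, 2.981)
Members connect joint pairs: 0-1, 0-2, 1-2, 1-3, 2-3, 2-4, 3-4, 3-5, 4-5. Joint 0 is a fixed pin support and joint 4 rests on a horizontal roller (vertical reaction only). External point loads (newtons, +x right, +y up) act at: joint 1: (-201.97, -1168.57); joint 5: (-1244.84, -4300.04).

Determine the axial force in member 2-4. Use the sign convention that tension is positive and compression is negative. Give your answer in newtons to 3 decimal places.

N=6 nodes, M=9 members, R=3 reactions → 2N=12, M+R=12
member 0 (0-1): L=3.4253, (cx,cy)=(0.4767,0.8790)
member 1 (0-2): L=3.4360, (cx,cy)=(1.0000,0.0000)
member 2 (1-2): L=3.5095, (cx,cy)=(0.5137,-0.8579)
member 3 (1-3): L=3.4398, (cx,cy)=(0.9972,-0.0753)
member 4 (2-3): L=3.1970, (cx,cy)=(0.5089,0.8608)
member 5 (2-4): L=3.1780, (cx,cy)=(1.0000,0.0000)
member 6 (3-4): L=3.1590, (cx,cy)=(0.4910,-0.8712)
member 7 (3-5): L=3.2451, (cx,cy)=(0.9975,0.0706)
member 8 (4-5): L=3.4248, (cx,cy)=(0.4923,0.8704)
solve A·x = −loads:
  F[0-1] = -497.0393 N (compression)
  F[0-2] = -1209.8495 N (compression)
  F[1-2] = -889.9556 N (compression)
  F[1-3] = +423.4185 N (tension)
  F[2-3] = +886.9892 N (tension)
  F[2-4] = -2118.4621 N (compression)
  F[3-4] = -739.4245 N (compression)
  F[3-5] = +1239.7574 N (tension)
  F[4-5] = -5040.6618 N (compression)
  Rx@0 = +1446.8100 N
  Ry@0 = +436.9186 N
  Ry@4 = +5031.6914 N

-2118.462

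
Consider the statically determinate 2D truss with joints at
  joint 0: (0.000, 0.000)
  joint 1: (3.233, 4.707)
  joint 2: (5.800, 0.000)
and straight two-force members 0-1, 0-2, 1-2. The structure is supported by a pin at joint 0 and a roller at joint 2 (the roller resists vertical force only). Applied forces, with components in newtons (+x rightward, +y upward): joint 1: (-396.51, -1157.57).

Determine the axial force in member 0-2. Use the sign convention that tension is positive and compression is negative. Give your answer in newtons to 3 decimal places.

N=3 nodes, M=3 members, R=3 reactions → 2N=6, M+R=6
member 0 (0-1): L=5.7104, (cx,cy)=(0.5662,0.8243)
member 1 (0-2): L=5.8000, (cx,cy)=(1.0000,0.0000)
member 2 (1-2): L=5.3615, (cx,cy)=(0.4788,-0.8779)
solve A·x = −loads:
  F[0-1] = -1011.9141 N (compression)
  F[0-2] = +176.3999 N (tension)
  F[1-2] = -368.4310 N (compression)
  Rx@0 = +396.5100 N
  Ry@0 = +834.1129 N
  Ry@2 = +323.4571 N

176.400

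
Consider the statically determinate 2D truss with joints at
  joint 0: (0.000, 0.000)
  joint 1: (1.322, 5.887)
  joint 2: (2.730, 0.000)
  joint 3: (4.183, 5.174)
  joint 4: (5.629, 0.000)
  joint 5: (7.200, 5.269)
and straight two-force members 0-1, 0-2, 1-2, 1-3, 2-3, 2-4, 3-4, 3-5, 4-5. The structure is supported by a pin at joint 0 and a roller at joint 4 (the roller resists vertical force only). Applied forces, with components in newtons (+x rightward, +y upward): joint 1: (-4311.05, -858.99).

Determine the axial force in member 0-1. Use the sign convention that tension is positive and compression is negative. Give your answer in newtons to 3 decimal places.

-5294.547

N=6 nodes, M=9 members, R=3 reactions → 2N=12, M+R=12
member 0 (0-1): L=6.0336, (cx,cy)=(0.2191,0.9757)
member 1 (0-2): L=2.7300, (cx,cy)=(1.0000,0.0000)
member 2 (1-2): L=6.0530, (cx,cy)=(0.2326,-0.9726)
member 3 (1-3): L=2.9485, (cx,cy)=(0.9703,-0.2418)
member 4 (2-3): L=5.3741, (cx,cy)=(0.2704,0.9628)
member 5 (2-4): L=2.8990, (cx,cy)=(1.0000,0.0000)
member 6 (3-4): L=5.3723, (cx,cy)=(0.2692,-0.9631)
member 7 (3-5): L=3.0185, (cx,cy)=(0.9995,0.0315)
member 8 (4-5): L=5.4982, (cx,cy)=(0.2857,0.9583)
solve A·x = −loads:
  F[0-1] = -5294.5465 N (compression)
  F[0-2] = -3150.9833 N (compression)
  F[1-2] = +3850.4658 N (tension)
  F[1-3] = +2324.3054 N (tension)
  F[2-3] = -3889.7120 N (compression)
  F[2-4] = -1203.6692 N (compression)
  F[3-4] = +4471.9400 N (tension)
  F[3-5] = +0.0000 N (tension)
  F[4-5] = -0.0000 N (compression)
  Rx@0 = +4311.0500 N
  Ry@0 = +5165.8947 N
  Ry@4 = -4306.9047 N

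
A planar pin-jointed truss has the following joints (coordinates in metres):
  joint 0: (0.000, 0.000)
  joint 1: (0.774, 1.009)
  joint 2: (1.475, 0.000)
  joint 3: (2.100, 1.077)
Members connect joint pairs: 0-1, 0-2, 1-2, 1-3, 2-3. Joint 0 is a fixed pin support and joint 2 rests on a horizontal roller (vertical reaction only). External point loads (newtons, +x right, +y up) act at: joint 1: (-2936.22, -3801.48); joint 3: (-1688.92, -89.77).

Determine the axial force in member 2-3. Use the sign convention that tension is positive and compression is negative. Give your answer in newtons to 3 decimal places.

N=4 nodes, M=5 members, R=3 reactions → 2N=8, M+R=8
member 0 (0-1): L=1.2717, (cx,cy)=(0.6086,0.7934)
member 1 (0-2): L=1.4750, (cx,cy)=(1.0000,0.0000)
member 2 (1-2): L=1.2286, (cx,cy)=(0.5706,-0.8213)
member 3 (1-3): L=1.3277, (cx,cy)=(0.9987,0.0512)
member 4 (2-3): L=1.2452, (cx,cy)=(0.5019,0.8649)
solve A·x = −loads:
  F[0-1] = -6314.7704 N (compression)
  F[0-2] = -781.6794 N (compression)
  F[1-2] = +1366.7016 N (tension)
  F[1-3] = -1689.2476 N (compression)
  F[2-3] = -3.7641 N (compression)
  Rx@0 = +4625.1400 N
  Ry@0 = +5010.4027 N
  Ry@2 = -1119.1527 N

-3.764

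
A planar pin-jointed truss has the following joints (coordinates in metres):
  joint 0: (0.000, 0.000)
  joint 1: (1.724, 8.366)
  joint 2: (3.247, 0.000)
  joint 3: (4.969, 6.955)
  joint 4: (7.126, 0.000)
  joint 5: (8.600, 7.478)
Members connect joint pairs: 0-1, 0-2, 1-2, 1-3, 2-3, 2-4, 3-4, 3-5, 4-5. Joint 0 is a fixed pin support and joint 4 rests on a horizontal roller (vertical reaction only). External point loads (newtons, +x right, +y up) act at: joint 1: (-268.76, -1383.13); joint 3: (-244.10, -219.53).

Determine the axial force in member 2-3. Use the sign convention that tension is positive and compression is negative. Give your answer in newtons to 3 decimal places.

-356.056

N=6 nodes, M=9 members, R=3 reactions → 2N=12, M+R=12
member 0 (0-1): L=8.5418, (cx,cy)=(0.2018,0.9794)
member 1 (0-2): L=3.2470, (cx,cy)=(1.0000,0.0000)
member 2 (1-2): L=8.5035, (cx,cy)=(0.1791,-0.9838)
member 3 (1-3): L=3.5385, (cx,cy)=(0.9171,-0.3988)
member 4 (2-3): L=7.1650, (cx,cy)=(0.2403,0.9707)
member 5 (2-4): L=3.8790, (cx,cy)=(1.0000,0.0000)
member 6 (3-4): L=7.2818, (cx,cy)=(0.2962,-0.9551)
member 7 (3-5): L=3.6685, (cx,cy)=(0.9898,0.1426)
member 8 (4-5): L=7.6219, (cx,cy)=(0.1934,0.9811)
solve A·x = −loads:
  F[0-1] = -1703.7916 N (compression)
  F[0-2] = -168.9815 N (compression)
  F[1-2] = +351.3002 N (tension)
  F[1-3] = -150.5221 N (compression)
  F[2-3] = -356.0558 N (compression)
  F[2-4] = -20.4901 N (compression)
  F[3-4] = +69.1725 N (tension)
  F[3-5] = -0.0000 N (tension)
  F[4-5] = +0.0000 N (tension)
  Rx@0 = +512.8600 N
  Ry@0 = +1668.7281 N
  Ry@4 = -66.0681 N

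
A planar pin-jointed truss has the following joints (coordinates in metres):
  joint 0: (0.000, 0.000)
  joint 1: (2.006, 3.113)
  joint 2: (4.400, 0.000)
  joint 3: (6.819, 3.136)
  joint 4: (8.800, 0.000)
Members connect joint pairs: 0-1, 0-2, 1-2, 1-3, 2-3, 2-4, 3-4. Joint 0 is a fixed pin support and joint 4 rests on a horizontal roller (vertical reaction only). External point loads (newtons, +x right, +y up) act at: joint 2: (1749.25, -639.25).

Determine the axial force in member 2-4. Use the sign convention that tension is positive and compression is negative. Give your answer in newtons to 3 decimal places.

N=5 nodes, M=7 members, R=3 reactions → 2N=10, M+R=10
member 0 (0-1): L=3.7034, (cx,cy)=(0.5417,0.8406)
member 1 (0-2): L=4.4000, (cx,cy)=(1.0000,0.0000)
member 2 (1-2): L=3.9271, (cx,cy)=(0.6096,-0.7927)
member 3 (1-3): L=4.8131, (cx,cy)=(1.0000,0.0048)
member 4 (2-3): L=3.9606, (cx,cy)=(0.6108,0.7918)
member 5 (2-4): L=4.4000, (cx,cy)=(1.0000,0.0000)
member 6 (3-4): L=3.7093, (cx,cy)=(0.5341,-0.8454)
solve A·x = −loads:
  F[0-1] = -380.2388 N (compression)
  F[0-2] = +1955.2146 N (tension)
  F[1-2] = +400.4972 N (tension)
  F[1-3] = -450.1178 N (compression)
  F[2-3] = +406.3820 N (tension)
  F[2-4] = +201.9060 N (tension)
  F[3-4] = -378.0558 N (compression)
  Rx@0 = -1749.2500 N
  Ry@0 = +319.6250 N
  Ry@4 = +319.6250 N

201.906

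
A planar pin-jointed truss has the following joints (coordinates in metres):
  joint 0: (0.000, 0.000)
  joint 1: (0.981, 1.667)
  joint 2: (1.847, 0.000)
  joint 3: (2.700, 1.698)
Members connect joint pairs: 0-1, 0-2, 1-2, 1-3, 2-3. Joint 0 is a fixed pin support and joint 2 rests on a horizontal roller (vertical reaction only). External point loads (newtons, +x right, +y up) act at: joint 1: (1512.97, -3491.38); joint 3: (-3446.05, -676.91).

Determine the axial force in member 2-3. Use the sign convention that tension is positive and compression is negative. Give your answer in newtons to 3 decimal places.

N=4 nodes, M=5 members, R=3 reactions → 2N=8, M+R=8
member 0 (0-1): L=1.9342, (cx,cy)=(0.5072,0.8618)
member 1 (0-2): L=1.8470, (cx,cy)=(1.0000,0.0000)
member 2 (1-2): L=1.8785, (cx,cy)=(0.4610,-0.8874)
member 3 (1-3): L=1.7193, (cx,cy)=(0.9998,0.0180)
member 4 (2-3): L=1.9002, (cx,cy)=(0.4489,0.8936)
solve A·x = −loads:
  F[0-1] = -3628.1743 N (compression)
  F[0-2] = -92.9488 N (compression)
  F[1-2] = -474.4140 N (compression)
  F[1-3] = -3134.9056 N (compression)
  F[2-3] = -694.2665 N (compression)
  Rx@0 = +1933.0800 N
  Ry@0 = +3126.9100 N
  Ry@2 = +1041.3800 N

-694.266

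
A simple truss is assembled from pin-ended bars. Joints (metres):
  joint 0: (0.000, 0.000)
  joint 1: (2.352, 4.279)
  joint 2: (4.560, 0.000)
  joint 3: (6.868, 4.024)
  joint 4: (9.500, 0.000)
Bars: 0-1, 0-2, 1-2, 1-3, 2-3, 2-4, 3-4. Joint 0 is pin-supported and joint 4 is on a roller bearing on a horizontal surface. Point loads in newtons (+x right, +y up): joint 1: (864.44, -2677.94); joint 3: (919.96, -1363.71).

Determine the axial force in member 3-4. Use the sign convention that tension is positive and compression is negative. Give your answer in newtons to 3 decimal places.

N=5 nodes, M=7 members, R=3 reactions → 2N=10, M+R=10
member 0 (0-1): L=4.8828, (cx,cy)=(0.4817,0.8763)
member 1 (0-2): L=4.5600, (cx,cy)=(1.0000,0.0000)
member 2 (1-2): L=4.8151, (cx,cy)=(0.4586,-0.8887)
member 3 (1-3): L=4.5232, (cx,cy)=(0.9984,-0.0564)
member 4 (2-3): L=4.6389, (cx,cy)=(0.4975,0.8674)
member 5 (2-4): L=4.9400, (cx,cy)=(1.0000,0.0000)
member 6 (3-4): L=4.8083, (cx,cy)=(0.5474,-0.8369)
solve A·x = −loads:
  F[0-1] = -1841.4290 N (compression)
  F[0-2] = +2671.3993 N (tension)
  F[1-2] = -1118.8632 N (compression)
  F[1-3] = -1240.3480 N (compression)
  F[2-3] = +1146.2313 N (tension)
  F[2-4] = +1588.0495 N (tension)
  F[3-4] = -2901.1626 N (compression)
  Rx@0 = -1784.4000 N
  Ry@0 = +1613.7202 N
  Ry@4 = +2427.9298 N

-2901.163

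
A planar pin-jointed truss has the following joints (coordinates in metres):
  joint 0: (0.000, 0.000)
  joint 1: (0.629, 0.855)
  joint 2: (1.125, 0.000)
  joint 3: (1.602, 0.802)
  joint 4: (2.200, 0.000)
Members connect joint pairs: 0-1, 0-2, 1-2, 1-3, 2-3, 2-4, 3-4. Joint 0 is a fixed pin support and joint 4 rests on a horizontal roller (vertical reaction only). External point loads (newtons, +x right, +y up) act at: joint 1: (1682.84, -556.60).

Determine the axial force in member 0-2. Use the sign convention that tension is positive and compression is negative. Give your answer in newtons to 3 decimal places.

N=5 nodes, M=7 members, R=3 reactions → 2N=10, M+R=10
member 0 (0-1): L=1.0614, (cx,cy)=(0.5926,0.8055)
member 1 (0-2): L=1.1250, (cx,cy)=(1.0000,0.0000)
member 2 (1-2): L=0.9885, (cx,cy)=(0.5018,-0.8650)
member 3 (1-3): L=0.9744, (cx,cy)=(0.9985,-0.0544)
member 4 (2-3): L=0.9331, (cx,cy)=(0.5112,0.8595)
member 5 (2-4): L=1.0750, (cx,cy)=(1.0000,0.0000)
member 6 (3-4): L=1.0004, (cx,cy)=(0.5978,-0.8017)
solve A·x = −loads:
  F[0-1] = +318.4954 N (tension)
  F[0-2] = +1494.1034 N (tension)
  F[1-2] = -873.5883 N (compression)
  F[1-3] = -1057.3072 N (compression)
  F[2-3] = +879.1939 N (tension)
  F[2-4] = +606.3137 N (tension)
  F[3-4] = -1014.3121 N (compression)
  Rx@0 = -1682.8400 N
  Ry@0 = -256.5498 N
  Ry@4 = +813.1498 N

1494.103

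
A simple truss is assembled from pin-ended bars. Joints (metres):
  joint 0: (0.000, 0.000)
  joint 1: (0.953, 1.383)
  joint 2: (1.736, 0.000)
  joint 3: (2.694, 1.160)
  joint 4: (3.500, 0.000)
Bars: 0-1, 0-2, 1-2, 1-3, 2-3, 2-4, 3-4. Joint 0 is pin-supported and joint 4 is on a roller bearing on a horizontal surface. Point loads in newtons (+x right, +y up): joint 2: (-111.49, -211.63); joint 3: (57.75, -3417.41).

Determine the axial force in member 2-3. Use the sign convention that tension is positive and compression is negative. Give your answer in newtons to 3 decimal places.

-1056.315

N=5 nodes, M=7 members, R=3 reactions → 2N=10, M+R=10
member 0 (0-1): L=1.6796, (cx,cy)=(0.5674,0.8234)
member 1 (0-2): L=1.7360, (cx,cy)=(1.0000,0.0000)
member 2 (1-2): L=1.5893, (cx,cy)=(0.4927,-0.8702)
member 3 (1-3): L=1.7552, (cx,cy)=(0.9919,-0.1270)
member 4 (2-3): L=1.5044, (cx,cy)=(0.6368,0.7710)
member 5 (2-4): L=1.7640, (cx,cy)=(1.0000,0.0000)
member 6 (3-4): L=1.4125, (cx,cy)=(0.5706,-0.8212)
solve A·x = −loads:
  F[0-1] = -1062.0193 N (compression)
  F[0-2] = +548.8635 N (tension)
  F[1-2] = +1179.1377 N (tension)
  F[1-3] = -1193.2093 N (compression)
  F[2-3] = -1056.3154 N (compression)
  F[2-4] = +1913.9288 N (tension)
  F[3-4] = -3354.1917 N (compression)
  Rx@0 = +53.7400 N
  Ry@0 = +874.5022 N
  Ry@4 = +2754.5378 N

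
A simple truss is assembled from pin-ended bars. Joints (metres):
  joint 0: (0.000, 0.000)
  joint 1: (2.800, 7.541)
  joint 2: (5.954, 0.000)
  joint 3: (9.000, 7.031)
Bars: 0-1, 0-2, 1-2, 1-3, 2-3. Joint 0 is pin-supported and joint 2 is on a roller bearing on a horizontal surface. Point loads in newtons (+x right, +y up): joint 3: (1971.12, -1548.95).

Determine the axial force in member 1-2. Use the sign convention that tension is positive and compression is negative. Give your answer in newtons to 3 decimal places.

N=4 nodes, M=5 members, R=3 reactions → 2N=8, M+R=8
member 0 (0-1): L=8.0440, (cx,cy)=(0.3481,0.9375)
member 1 (0-2): L=5.9540, (cx,cy)=(1.0000,0.0000)
member 2 (1-2): L=8.1740, (cx,cy)=(0.3859,-0.9226)
member 3 (1-3): L=6.2209, (cx,cy)=(0.9966,-0.0820)
member 4 (2-3): L=7.6624, (cx,cy)=(0.3975,0.9176)
solve A·x = −loads:
  F[0-1] = +3328.2310 N (tension)
  F[0-2] = +812.6176 N (tension)
  F[1-2] = -3609.4792 N (compression)
  F[1-3] = +2559.8629 N (tension)
  F[2-3] = -1459.3515 N (compression)
  Rx@0 = -1971.1200 N
  Ry@0 = -3120.0951 N
  Ry@2 = +4669.0451 N

-3609.479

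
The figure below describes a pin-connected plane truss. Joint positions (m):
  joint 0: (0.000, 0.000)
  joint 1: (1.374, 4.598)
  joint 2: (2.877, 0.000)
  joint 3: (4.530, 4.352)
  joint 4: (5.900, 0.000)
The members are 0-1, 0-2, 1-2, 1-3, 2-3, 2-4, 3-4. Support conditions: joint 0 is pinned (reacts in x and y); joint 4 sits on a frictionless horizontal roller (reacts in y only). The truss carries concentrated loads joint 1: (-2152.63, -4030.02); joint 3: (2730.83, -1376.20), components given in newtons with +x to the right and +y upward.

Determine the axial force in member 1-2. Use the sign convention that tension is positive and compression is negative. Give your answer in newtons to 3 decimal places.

N=5 nodes, M=7 members, R=3 reactions → 2N=10, M+R=10
member 0 (0-1): L=4.7989, (cx,cy)=(0.2863,0.9581)
member 1 (0-2): L=2.8770, (cx,cy)=(1.0000,0.0000)
member 2 (1-2): L=4.8374, (cx,cy)=(0.3107,-0.9505)
member 3 (1-3): L=3.1656, (cx,cy)=(0.9970,-0.0777)
member 4 (2-3): L=4.6554, (cx,cy)=(0.3551,0.9348)
member 5 (2-4): L=3.0230, (cx,cy)=(1.0000,0.0000)
member 6 (3-4): L=4.5625, (cx,cy)=(0.3003,-0.9539)
solve A·x = −loads:
  F[0-1] = -3208.6482 N (compression)
  F[0-2] = +1496.8853 N (tension)
  F[1-2] = -1135.5881 N (compression)
  F[1-3] = +1591.5883 N (tension)
  F[2-3] = +1154.6222 N (tension)
  F[2-4] = +734.0771 N (tension)
  F[3-4] = -2444.7145 N (compression)
  Rx@0 = -578.2000 N
  Ry@0 = +3074.3195 N
  Ry@4 = +2331.9005 N

-1135.588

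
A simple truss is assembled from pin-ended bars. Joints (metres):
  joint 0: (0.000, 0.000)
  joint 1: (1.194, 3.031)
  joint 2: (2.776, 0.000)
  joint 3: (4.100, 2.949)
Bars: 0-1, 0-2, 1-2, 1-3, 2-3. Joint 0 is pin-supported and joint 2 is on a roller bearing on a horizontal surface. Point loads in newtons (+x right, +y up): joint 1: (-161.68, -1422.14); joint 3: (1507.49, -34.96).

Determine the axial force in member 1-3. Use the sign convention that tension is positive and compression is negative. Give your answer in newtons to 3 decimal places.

N=4 nodes, M=5 members, R=3 reactions → 2N=8, M+R=8
member 0 (0-1): L=3.2577, (cx,cy)=(0.3665,0.9304)
member 1 (0-2): L=2.7760, (cx,cy)=(1.0000,0.0000)
member 2 (1-2): L=3.4190, (cx,cy)=(0.4627,-0.8865)
member 3 (1-3): L=2.9072, (cx,cy)=(0.9996,-0.0282)
member 4 (2-3): L=3.2326, (cx,cy)=(0.4096,0.9123)
solve A·x = −loads:
  F[0-1] = +678.3267 N (tension)
  F[0-2] = +1097.1921 N (tension)
  F[1-2] = -2363.9908 N (compression)
  F[1-3] = +1504.7292 N (tension)
  F[2-3] = +8.2023 N (tension)
  Rx@0 = -1345.8100 N
  Ry@0 = -631.1230 N
  Ry@2 = +2088.2230 N

1504.729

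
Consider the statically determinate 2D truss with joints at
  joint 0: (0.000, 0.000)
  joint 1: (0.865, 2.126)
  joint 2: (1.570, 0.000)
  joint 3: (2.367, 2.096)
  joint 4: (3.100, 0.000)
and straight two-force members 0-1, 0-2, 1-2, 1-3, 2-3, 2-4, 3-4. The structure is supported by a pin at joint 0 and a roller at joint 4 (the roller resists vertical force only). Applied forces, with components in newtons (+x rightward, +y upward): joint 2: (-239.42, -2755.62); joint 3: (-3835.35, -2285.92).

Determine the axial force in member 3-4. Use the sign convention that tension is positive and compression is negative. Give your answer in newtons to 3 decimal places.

N=5 nodes, M=7 members, R=3 reactions → 2N=10, M+R=10
member 0 (0-1): L=2.2952, (cx,cy)=(0.3769,0.9263)
member 1 (0-2): L=1.5700, (cx,cy)=(1.0000,0.0000)
member 2 (1-2): L=2.2398, (cx,cy)=(0.3148,-0.9492)
member 3 (1-3): L=1.5023, (cx,cy)=(0.9998,-0.0200)
member 4 (2-3): L=2.2424, (cx,cy)=(0.3554,0.9347)
member 5 (2-4): L=1.5300, (cx,cy)=(1.0000,0.0000)
member 6 (3-4): L=2.2205, (cx,cy)=(0.3301,-0.9439)
solve A·x = −loads:
  F[0-1] = -4851.4441 N (compression)
  F[0-2] = -2246.4168 N (compression)
  F[1-2] = +4804.6619 N (tension)
  F[1-3] = -3341.3063 N (compression)
  F[2-3] = -1930.9125 N (compression)
  F[2-4] = +191.5757 N (tension)
  F[3-4] = -580.3396 N (compression)
  Rx@0 = +4074.7700 N
  Ry@0 = +4493.7328 N
  Ry@4 = +547.8072 N

-580.340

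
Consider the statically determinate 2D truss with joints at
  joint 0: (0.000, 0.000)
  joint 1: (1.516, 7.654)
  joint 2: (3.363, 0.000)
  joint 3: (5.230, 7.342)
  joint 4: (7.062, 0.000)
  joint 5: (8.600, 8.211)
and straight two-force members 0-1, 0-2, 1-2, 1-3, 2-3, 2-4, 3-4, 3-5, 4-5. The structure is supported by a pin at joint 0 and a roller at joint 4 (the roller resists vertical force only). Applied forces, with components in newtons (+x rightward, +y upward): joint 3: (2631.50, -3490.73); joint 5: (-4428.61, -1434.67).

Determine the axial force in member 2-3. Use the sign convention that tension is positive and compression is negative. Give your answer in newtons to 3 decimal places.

-3218.970

N=6 nodes, M=9 members, R=3 reactions → 2N=12, M+R=12
member 0 (0-1): L=7.8027, (cx,cy)=(0.1943,0.9809)
member 1 (0-2): L=3.3630, (cx,cy)=(1.0000,0.0000)
member 2 (1-2): L=7.8737, (cx,cy)=(0.2346,-0.9721)
member 3 (1-3): L=3.7271, (cx,cy)=(0.9965,-0.0837)
member 4 (2-3): L=7.5757, (cx,cy)=(0.2464,0.9692)
member 5 (2-4): L=3.6990, (cx,cy)=(1.0000,0.0000)
member 6 (3-4): L=7.5671, (cx,cy)=(0.2421,-0.9703)
member 7 (3-5): L=3.4802, (cx,cy)=(0.9683,0.2497)
member 8 (4-5): L=8.3538, (cx,cy)=(0.1841,0.9829)
solve A·x = −loads:
  F[0-1] = -3064.8242 N (compression)
  F[0-2] = -1201.6393 N (compression)
  F[1-2] = +3209.2315 N (tension)
  F[1-3] = -1353.0364 N (compression)
  F[2-3] = -3218.9701 N (compression)
  F[2-4] = +344.4832 N (tension)
  F[3-4] = -1660.8401 N (compression)
  F[3-5] = -4513.9865 N (compression)
  F[4-5] = -312.8964 N (compression)
  Rx@0 = +1797.1100 N
  Ry@0 = +3006.4201 N
  Ry@4 = +1918.9799 N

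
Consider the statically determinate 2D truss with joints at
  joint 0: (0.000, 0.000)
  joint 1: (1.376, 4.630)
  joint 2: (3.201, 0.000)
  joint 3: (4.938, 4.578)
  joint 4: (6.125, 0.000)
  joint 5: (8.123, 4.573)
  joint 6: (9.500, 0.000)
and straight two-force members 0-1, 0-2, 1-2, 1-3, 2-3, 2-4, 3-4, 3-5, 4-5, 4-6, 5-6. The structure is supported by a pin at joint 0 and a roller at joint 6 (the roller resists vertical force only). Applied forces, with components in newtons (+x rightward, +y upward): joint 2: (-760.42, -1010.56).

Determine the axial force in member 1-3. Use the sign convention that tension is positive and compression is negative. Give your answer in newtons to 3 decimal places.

N=7 nodes, M=11 members, R=3 reactions → 2N=14, M+R=14
member 0 (0-1): L=4.8301, (cx,cy)=(0.2849,0.9586)
member 1 (0-2): L=3.2010, (cx,cy)=(1.0000,0.0000)
member 2 (1-2): L=4.9767, (cx,cy)=(0.3667,-0.9303)
member 3 (1-3): L=3.5624, (cx,cy)=(0.9999,-0.0146)
member 4 (2-3): L=4.8965, (cx,cy)=(0.3547,0.9350)
member 5 (2-4): L=2.9240, (cx,cy)=(1.0000,0.0000)
member 6 (3-4): L=4.7294, (cx,cy)=(0.2510,-0.9680)
member 7 (3-5): L=3.1850, (cx,cy)=(1.0000,-0.0016)
member 8 (4-5): L=4.9904, (cx,cy)=(0.4004,0.9164)
member 9 (4-6): L=3.3750, (cx,cy)=(1.0000,0.0000)
member 10 (5-6): L=4.7758, (cx,cy)=(0.2883,-0.9575)
solve A·x = −loads:
  F[0-1] = -699.0191 N (compression)
  F[0-2] = -561.2850 N (compression)
  F[1-2] = +727.5399 N (tension)
  F[1-3] = -465.9801 N (compression)
  F[2-3] = +356.9166 N (tension)
  F[2-4] = +339.3155 N (tension)
  F[3-4] = -351.3578 N (compression)
  F[3-5] = -251.1305 N (compression)
  F[4-5] = +371.1567 N (tension)
  F[4-6] = +102.5314 N (tension)
  F[5-6] = -355.6075 N (compression)
  Rx@0 = +760.4200 N
  Ry@0 = +670.0545 N
  Ry@6 = +340.5055 N

-465.980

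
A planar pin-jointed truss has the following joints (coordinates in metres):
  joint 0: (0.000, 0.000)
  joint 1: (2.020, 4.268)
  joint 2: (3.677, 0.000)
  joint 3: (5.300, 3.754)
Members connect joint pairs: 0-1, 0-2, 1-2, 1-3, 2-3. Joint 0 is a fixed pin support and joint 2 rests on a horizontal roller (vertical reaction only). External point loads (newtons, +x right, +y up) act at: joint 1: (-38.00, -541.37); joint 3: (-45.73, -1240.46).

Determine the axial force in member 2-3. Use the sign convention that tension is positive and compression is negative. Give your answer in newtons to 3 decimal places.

N=4 nodes, M=5 members, R=3 reactions → 2N=8, M+R=8
member 0 (0-1): L=4.7219, (cx,cy)=(0.4278,0.9039)
member 1 (0-2): L=3.6770, (cx,cy)=(1.0000,0.0000)
member 2 (1-2): L=4.5784, (cx,cy)=(0.3619,-0.9322)
member 3 (1-3): L=3.3200, (cx,cy)=(0.9879,-0.1548)
member 4 (2-3): L=4.0898, (cx,cy)=(0.3968,0.9179)
solve A·x = −loads:
  F[0-1] = +235.3994 N (tension)
  F[0-2] = -184.4327 N (compression)
  F[1-2] = -886.2168 N (compression)
  F[1-3] = +465.0486 N (tension)
  F[2-3] = -1272.9894 N (compression)
  Rx@0 = +83.7300 N
  Ry@0 = -212.7718 N
  Ry@2 = +1994.6018 N

-1272.989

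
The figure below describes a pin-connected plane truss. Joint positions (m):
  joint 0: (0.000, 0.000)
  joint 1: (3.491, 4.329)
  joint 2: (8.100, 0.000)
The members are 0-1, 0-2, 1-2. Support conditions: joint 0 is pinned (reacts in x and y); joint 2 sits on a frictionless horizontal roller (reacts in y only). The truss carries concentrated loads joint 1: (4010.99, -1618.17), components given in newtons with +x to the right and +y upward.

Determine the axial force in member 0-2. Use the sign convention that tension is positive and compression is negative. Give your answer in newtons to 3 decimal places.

3024.823

N=3 nodes, M=3 members, R=3 reactions → 2N=6, M+R=6
member 0 (0-1): L=5.5612, (cx,cy)=(0.6277,0.7784)
member 1 (0-2): L=8.1000, (cx,cy)=(1.0000,0.0000)
member 2 (1-2): L=6.3232, (cx,cy)=(0.7289,-0.6846)
solve A·x = −loads:
  F[0-1] = +1570.9845 N (tension)
  F[0-2] = +3024.8227 N (tension)
  F[1-2] = -4149.8421 N (compression)
  Rx@0 = -4010.9900 N
  Ry@0 = -1222.8926 N
  Ry@2 = +2841.0626 N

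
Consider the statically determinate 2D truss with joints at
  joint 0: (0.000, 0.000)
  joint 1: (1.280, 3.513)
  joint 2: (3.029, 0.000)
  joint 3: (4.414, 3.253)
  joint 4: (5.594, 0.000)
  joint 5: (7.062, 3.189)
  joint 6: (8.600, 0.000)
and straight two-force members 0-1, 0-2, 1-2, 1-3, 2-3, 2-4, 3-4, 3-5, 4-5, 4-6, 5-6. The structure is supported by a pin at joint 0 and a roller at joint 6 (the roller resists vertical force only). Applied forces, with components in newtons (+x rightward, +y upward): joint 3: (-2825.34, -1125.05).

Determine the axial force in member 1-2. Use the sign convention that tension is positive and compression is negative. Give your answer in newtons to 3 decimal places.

N=7 nodes, M=11 members, R=3 reactions → 2N=14, M+R=14
member 0 (0-1): L=3.7389, (cx,cy)=(0.3423,0.9396)
member 1 (0-2): L=3.0290, (cx,cy)=(1.0000,0.0000)
member 2 (1-2): L=3.9243, (cx,cy)=(0.4457,-0.8952)
member 3 (1-3): L=3.1448, (cx,cy)=(0.9966,-0.0827)
member 4 (2-3): L=3.5356, (cx,cy)=(0.3917,0.9201)
member 5 (2-4): L=2.5650, (cx,cy)=(1.0000,0.0000)
member 6 (3-4): L=3.4604, (cx,cy)=(0.3410,-0.9401)
member 7 (3-5): L=2.6488, (cx,cy)=(0.9997,-0.0242)
member 8 (4-5): L=3.5107, (cx,cy)=(0.4182,0.9084)
member 9 (4-6): L=3.0060, (cx,cy)=(1.0000,0.0000)
member 10 (5-6): L=3.5405, (cx,cy)=(0.4344,-0.9007)
solve A·x = −loads:
  F[0-1] = -1720.2603 N (compression)
  F[0-2] = -2236.4187 N (compression)
  F[1-2] = +1940.2697 N (tension)
  F[1-3] = -1458.6623 N (compression)
  F[2-3] = -1887.7849 N (compression)
  F[2-4] = -632.1630 N (compression)
  F[3-4] = +510.8103 N (tension)
  F[3-5] = +458.1102 N (tension)
  F[4-5] = -528.6291 N (compression)
  F[4-6] = -236.9276 N (compression)
  F[5-6] = +545.4117 N (tension)
  Rx@0 = +2825.3400 N
  Ry@0 = +1616.3128 N
  Ry@6 = -491.2628 N

1940.270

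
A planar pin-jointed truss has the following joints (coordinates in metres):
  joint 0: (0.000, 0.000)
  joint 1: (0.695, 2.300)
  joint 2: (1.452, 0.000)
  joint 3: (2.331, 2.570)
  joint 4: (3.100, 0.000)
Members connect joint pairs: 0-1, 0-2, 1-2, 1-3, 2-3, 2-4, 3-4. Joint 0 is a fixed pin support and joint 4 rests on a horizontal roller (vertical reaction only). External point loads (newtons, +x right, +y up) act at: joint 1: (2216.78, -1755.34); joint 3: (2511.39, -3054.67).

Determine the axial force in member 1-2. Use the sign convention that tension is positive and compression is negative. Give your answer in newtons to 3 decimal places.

-3642.857

N=5 nodes, M=7 members, R=3 reactions → 2N=10, M+R=10
member 0 (0-1): L=2.4027, (cx,cy)=(0.2893,0.9573)
member 1 (0-2): L=1.4520, (cx,cy)=(1.0000,0.0000)
member 2 (1-2): L=2.4214, (cx,cy)=(0.3126,-0.9499)
member 3 (1-3): L=1.6581, (cx,cy)=(0.9867,0.1628)
member 4 (2-3): L=2.7162, (cx,cy)=(0.3236,0.9462)
member 5 (2-4): L=1.6480, (cx,cy)=(1.0000,0.0000)
member 6 (3-4): L=2.6826, (cx,cy)=(0.2867,-0.9580)
solve A·x = −loads:
  F[0-1] = +1678.9438 N (tension)
  F[0-2] = +4242.5246 N (tension)
  F[1-2] = -3642.8575 N (compression)
  F[1-3] = -600.2705 N (compression)
  F[2-3] = +3657.0504 N (tension)
  F[2-4] = +1920.1606 N (tension)
  F[3-4] = -6698.3011 N (compression)
  Rx@0 = -4728.1700 N
  Ry@0 = -1607.1717 N
  Ry@4 = +6417.1817 N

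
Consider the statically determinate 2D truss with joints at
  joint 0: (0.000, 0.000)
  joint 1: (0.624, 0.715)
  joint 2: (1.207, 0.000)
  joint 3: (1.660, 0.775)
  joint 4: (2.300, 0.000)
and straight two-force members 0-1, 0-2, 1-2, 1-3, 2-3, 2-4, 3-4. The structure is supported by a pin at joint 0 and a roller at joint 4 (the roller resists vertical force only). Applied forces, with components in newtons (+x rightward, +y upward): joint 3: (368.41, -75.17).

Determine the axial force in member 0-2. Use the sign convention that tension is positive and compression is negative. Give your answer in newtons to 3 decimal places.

N=5 nodes, M=7 members, R=3 reactions → 2N=10, M+R=10
member 0 (0-1): L=0.9490, (cx,cy)=(0.6575,0.7534)
member 1 (0-2): L=1.2070, (cx,cy)=(1.0000,0.0000)
member 2 (1-2): L=0.9226, (cx,cy)=(0.6319,-0.7750)
member 3 (1-3): L=1.0377, (cx,cy)=(0.9983,0.0578)
member 4 (2-3): L=0.8977, (cx,cy)=(0.5046,0.8633)
member 5 (2-4): L=1.0930, (cx,cy)=(1.0000,0.0000)
member 6 (3-4): L=1.0051, (cx,cy)=(0.6368,-0.7711)
solve A·x = −loads:
  F[0-1] = +137.0028 N (tension)
  F[0-2] = +278.3260 N (tension)
  F[1-2] = -120.7515 N (compression)
  F[1-3] = +166.6704 N (tension)
  F[2-3] = +108.3992 N (tension)
  F[2-4] = +147.3167 N (tension)
  F[3-4] = -231.3561 N (compression)
  Rx@0 = -368.4100 N
  Ry@0 = -103.2213 N
  Ry@4 = +178.3913 N

278.326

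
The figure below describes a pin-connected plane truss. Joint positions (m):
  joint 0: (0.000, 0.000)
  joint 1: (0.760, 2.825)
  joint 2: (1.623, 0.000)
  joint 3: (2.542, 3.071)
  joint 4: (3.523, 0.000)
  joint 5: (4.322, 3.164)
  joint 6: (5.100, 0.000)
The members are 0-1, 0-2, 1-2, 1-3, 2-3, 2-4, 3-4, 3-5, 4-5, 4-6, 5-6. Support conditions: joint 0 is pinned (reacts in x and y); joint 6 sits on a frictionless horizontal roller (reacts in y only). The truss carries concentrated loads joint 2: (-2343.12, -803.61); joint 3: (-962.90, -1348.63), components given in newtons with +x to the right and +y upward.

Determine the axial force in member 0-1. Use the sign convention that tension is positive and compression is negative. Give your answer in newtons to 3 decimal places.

N=7 nodes, M=11 members, R=3 reactions → 2N=14, M+R=14
member 0 (0-1): L=2.9254, (cx,cy)=(0.2598,0.9657)
member 1 (0-2): L=1.6230, (cx,cy)=(1.0000,0.0000)
member 2 (1-2): L=2.9539, (cx,cy)=(0.2922,-0.9564)
member 3 (1-3): L=1.7989, (cx,cy)=(0.9906,0.1368)
member 4 (2-3): L=3.2056, (cx,cy)=(0.2867,0.9580)
member 5 (2-4): L=1.9000, (cx,cy)=(1.0000,0.0000)
member 6 (3-4): L=3.2239, (cx,cy)=(0.3043,-0.9526)
member 7 (3-5): L=1.7824, (cx,cy)=(0.9986,0.0522)
member 8 (4-5): L=3.2633, (cx,cy)=(0.2448,0.9696)
member 9 (4-6): L=1.5770, (cx,cy)=(1.0000,0.0000)
member 10 (5-6): L=3.2582, (cx,cy)=(0.2388,-0.9711)
solve A·x = −loads:
  F[0-1] = -1868.2668 N (compression)
  F[0-2] = -2820.6637 N (compression)
  F[1-2] = +1742.8669 N (tension)
  F[1-3] = -1003.9812 N (compression)
  F[2-3] = -901.0380 N (compression)
  F[2-4] = +289.9675 N (tension)
  F[3-4] = -375.0937 N (compression)
  F[3-5] = -176.0694 N (compression)
  F[4-5] = +368.5231 N (tension)
  F[4-6] = +85.5996 N (tension)
  F[5-6] = -358.4894 N (compression)
  Rx@0 = +3306.0200 N
  Ry@0 = +1804.1203 N
  Ry@6 = +348.1197 N

-1868.267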